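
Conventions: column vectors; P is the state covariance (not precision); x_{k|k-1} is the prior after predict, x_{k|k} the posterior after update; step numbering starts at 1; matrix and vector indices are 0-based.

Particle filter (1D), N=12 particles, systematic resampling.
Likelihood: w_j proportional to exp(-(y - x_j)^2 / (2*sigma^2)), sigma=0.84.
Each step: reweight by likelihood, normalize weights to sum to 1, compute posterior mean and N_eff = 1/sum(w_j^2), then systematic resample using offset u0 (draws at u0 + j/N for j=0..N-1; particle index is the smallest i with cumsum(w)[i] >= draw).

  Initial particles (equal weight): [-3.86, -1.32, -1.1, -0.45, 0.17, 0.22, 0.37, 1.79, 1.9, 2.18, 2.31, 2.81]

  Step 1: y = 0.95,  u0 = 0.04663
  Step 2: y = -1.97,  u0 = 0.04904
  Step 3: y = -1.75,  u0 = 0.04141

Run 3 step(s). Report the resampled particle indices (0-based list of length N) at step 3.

step 1: w=[0.0000, 0.0061, 0.0119, 0.0582, 0.1518, 0.1601, 0.1840, 0.1417, 0.1232, 0.0799, 0.0630, 0.0201]  mean=0.9458  Neff=7.5694  idx=[3, 4, 4, 5, 5, 6, 6, 7, 7, 8, 9, 10]
step 2: w=[0.5110, 0.1023, 0.1023, 0.0878, 0.0878, 0.0542, 0.0542, 0.0001, 0.0001, 0.0001, 0.0000, 0.0000]  mean=-0.1158  Neff=3.2968  idx=[0, 0, 0, 0, 0, 0, 1, 2, 3, 3, 4, 6]
step 3: w=[0.1378, 0.1378, 0.1378, 0.1378, 0.1378, 0.1378, 0.0335, 0.0335, 0.0292, 0.0292, 0.0292, 0.0189]  mean=-0.3344  Neff=8.4004  idx=[0, 0, 1, 2, 2, 3, 3, 4, 5, 5, 7, 10]

resampled_idx = [0, 0, 1, 2, 2, 3, 3, 4, 5, 5, 7, 10]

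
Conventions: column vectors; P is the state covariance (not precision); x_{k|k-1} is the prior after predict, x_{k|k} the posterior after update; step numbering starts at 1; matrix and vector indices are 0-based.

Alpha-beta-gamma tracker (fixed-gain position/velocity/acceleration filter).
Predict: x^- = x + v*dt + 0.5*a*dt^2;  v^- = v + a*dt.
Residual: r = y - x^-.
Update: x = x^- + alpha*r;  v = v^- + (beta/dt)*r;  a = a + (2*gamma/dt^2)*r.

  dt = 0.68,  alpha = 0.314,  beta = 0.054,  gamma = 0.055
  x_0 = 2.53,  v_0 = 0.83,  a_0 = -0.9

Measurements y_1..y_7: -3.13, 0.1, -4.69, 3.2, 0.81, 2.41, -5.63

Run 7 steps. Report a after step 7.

a_post = 3.3885

step 1: x_pred=2.8863  r=-6.0163  x^+=0.9972  v^+=-0.2598  a^+=-2.3312
step 2: x_pred=0.2816  r=-0.1816  x^+=0.2246  v^+=-1.8594  a^+=-2.3744
step 3: x_pred=-1.5888  r=-3.1012  x^+=-2.5626  v^+=-3.7203  a^+=-3.1122
step 4: x_pred=-5.8119  r=9.0119  x^+=-2.9822  v^+=-5.1209  a^+=-0.9683
step 5: x_pred=-6.6883  r=7.4983  x^+=-4.3338  v^+=-5.1839  a^+=0.8154
step 6: x_pred=-7.6703  r=10.0803  x^+=-4.5051  v^+=-3.8289  a^+=3.2134
step 7: x_pred=-6.3658  r=0.7358  x^+=-6.1348  v^+=-1.5853  a^+=3.3885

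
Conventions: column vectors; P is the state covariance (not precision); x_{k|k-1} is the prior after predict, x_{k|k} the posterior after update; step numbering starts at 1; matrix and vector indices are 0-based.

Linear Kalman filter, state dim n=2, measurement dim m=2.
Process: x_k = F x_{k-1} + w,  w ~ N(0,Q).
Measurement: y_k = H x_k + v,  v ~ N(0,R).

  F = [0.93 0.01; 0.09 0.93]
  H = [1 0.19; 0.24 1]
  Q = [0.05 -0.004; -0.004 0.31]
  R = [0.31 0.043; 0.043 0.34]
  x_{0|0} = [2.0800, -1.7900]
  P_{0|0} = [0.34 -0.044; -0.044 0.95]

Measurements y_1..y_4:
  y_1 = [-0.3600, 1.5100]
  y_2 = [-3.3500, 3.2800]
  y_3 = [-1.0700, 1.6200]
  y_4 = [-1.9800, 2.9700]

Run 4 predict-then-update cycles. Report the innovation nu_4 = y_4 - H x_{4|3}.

innov = [-1.2943, 1.4835]

step 1: x^-=[1.9165, -1.4775]  P^-=[0.3433 -0.0048; -0.0048 1.1270]  S=[0.6922 0.3345; 0.3345 1.4845]  K=[0.5268 -0.0664; -0.0719 0.7746]  nu=[-1.9958, 2.5275]  x^+=[0.6972, 0.6240]  P^+=[0.1681 -0.0403; -0.0403 0.2699]
step 2: x^-=[0.6546, 0.6431]  P^-=[0.1947 -0.0223; -0.0223 0.5381]  S=[0.5156 0.1686; 0.1686 0.8786]  K=[0.3844 -0.0460; -0.0462 0.6152]  nu=[-4.1268, 2.4798]  x^+=[-1.0456, 2.3593]  P^+=[0.1226 -0.0285; -0.0285 0.2140]
step 3: x^-=[-0.9488, 2.1000]  P^-=[0.1555 -0.0164; -0.0164 0.4913]  S=[0.4770 0.1565; 0.1565 0.8324]  K=[0.3317 -0.0373; -0.0329 0.5917]  nu=[-0.5202, -0.2523]  x^+=[-1.1120, 1.9678]  P^+=[0.1057 -0.0238; -0.0238 0.2055]
step 4: x^-=[-1.0144, 1.7300]  P^-=[0.1410 -0.0138; -0.0138 0.4846]  S=[0.4633 0.1545; 0.1545 0.8261]  K=[0.3100 -0.0337; -0.0270 0.5877]  nu=[-1.2943, 1.4835]  x^+=[-1.4657, 2.6368]  P^+=[0.0988 -0.0219; -0.0219 0.2039]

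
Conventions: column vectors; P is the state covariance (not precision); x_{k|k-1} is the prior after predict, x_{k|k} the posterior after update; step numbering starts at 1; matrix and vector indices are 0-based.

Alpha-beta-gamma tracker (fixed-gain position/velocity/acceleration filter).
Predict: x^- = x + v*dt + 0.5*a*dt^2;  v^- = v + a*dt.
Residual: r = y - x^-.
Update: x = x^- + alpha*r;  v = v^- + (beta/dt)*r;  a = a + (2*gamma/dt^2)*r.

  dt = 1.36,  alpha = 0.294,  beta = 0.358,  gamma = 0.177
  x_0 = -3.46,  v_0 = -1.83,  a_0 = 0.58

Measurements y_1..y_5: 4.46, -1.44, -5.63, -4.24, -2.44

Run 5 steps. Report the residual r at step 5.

step 1: x_pred=-5.4124  r=9.8724  x^+=-2.5099  v^+=1.5576  a^+=2.4695
step 2: x_pred=1.8922  r=-3.3322  x^+=0.9125  v^+=4.0390  a^+=1.8318
step 3: x_pred=8.0995  r=-13.7295  x^+=4.0630  v^+=2.9161  a^+=-0.7960
step 4: x_pred=7.2927  r=-11.5327  x^+=3.9021  v^+=-1.2023  a^+=-3.0033
step 5: x_pred=-0.5104  r=-1.9296  x^+=-1.0777  v^+=-5.7947  a^+=-3.3726

resid = -1.9296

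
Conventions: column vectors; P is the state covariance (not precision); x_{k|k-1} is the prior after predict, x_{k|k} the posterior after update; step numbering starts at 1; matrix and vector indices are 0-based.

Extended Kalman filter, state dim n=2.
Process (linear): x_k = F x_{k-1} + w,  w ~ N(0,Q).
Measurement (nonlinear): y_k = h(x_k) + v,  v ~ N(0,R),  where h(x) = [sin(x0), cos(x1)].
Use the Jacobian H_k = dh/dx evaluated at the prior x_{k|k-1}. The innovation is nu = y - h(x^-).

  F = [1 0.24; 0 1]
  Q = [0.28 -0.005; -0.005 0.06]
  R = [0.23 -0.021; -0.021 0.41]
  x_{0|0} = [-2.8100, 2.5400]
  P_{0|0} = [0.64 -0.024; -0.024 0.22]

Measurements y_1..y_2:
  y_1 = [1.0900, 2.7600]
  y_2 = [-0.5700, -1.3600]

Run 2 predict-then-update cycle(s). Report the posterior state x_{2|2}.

x_post = [-2.7668, 2.0602]

step 1: x^-=[-2.2004, 2.5400]  P^-=[0.9212 0.0238; 0.0238 0.2800]  H_jac=[-0.5888 0.0000; 0.0000 -0.5660]  S=[0.5494 -0.0131; -0.0131 0.4997]  K=[-0.9886 -0.0528; -0.0331 -0.3180]  nu=[1.8983, 3.5844]  x^+=[-4.2662, 1.3374]  P^+=[0.3843 0.0016; 0.0016 0.2291]
step 2: x^-=[-3.9453, 1.3374]  P^-=[0.6782 0.0516; 0.0516 0.2891]  H_jac=[-0.6941 0.0000; 0.0000 -0.9729]  S=[0.5567 0.0138; 0.0138 0.6837]  K=[-0.8441 -0.0563; -0.0541 -0.4104]  nu=[-1.2899, -1.5913]  x^+=[-2.7668, 2.0602]  P^+=[0.2780 0.0055; 0.0055 0.1718]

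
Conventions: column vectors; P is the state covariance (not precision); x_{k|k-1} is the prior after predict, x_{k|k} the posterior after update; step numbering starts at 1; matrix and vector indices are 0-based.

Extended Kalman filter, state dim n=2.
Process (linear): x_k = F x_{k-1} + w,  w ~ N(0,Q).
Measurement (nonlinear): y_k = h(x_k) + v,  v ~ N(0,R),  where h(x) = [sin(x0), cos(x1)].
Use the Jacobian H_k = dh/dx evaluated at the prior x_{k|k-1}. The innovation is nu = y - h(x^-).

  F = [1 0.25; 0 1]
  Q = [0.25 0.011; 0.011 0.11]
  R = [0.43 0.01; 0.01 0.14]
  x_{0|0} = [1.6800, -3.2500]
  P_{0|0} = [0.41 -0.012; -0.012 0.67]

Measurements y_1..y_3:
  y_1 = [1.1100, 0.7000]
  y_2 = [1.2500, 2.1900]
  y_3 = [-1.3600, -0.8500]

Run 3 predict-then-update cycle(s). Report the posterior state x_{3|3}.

x_post = [-1.6106, -7.5579]

step 1: x^-=[0.8675, -3.2500]  P^-=[0.6959 0.1665; 0.1665 0.7800]  H_jac=[0.6467 0.0000; 0.0000 -0.1082]  S=[0.7211 -0.0017; -0.0017 0.1491]  K=[0.6239 -0.1139; 0.1480 -0.5643]  nu=[0.3473, 1.6941]  x^+=[0.8912, -4.1545]  P^+=[0.4130 0.0897; 0.0897 0.7164]
step 2: x^-=[-0.1474, -4.1545]  P^-=[0.7527 0.2798; 0.2798 0.8264]  H_jac=[0.9892 0.0000; 0.0000 -0.8484]  S=[1.1664 -0.2248; -0.2248 0.7348]  K=[0.6121 -0.1358; 0.0567 -0.9368]  nu=[1.3969, 2.7194]  x^+=[0.3384, -6.6228]  P^+=[0.2647 0.0152; 0.0152 0.1539]
step 3: x^-=[-1.3173, -6.6228]  P^-=[0.5319 0.0647; 0.0647 0.2639]  H_jac=[0.2508 0.0000; 0.0000 0.3331]  S=[0.4635 0.0154; 0.0154 0.1693]  K=[0.2845 0.1014; 0.0178 0.5177]  nu=[-0.3920, -1.7929]  x^+=[-1.6106, -7.5579]  P^+=[0.4918 0.0511; 0.0511 0.2181]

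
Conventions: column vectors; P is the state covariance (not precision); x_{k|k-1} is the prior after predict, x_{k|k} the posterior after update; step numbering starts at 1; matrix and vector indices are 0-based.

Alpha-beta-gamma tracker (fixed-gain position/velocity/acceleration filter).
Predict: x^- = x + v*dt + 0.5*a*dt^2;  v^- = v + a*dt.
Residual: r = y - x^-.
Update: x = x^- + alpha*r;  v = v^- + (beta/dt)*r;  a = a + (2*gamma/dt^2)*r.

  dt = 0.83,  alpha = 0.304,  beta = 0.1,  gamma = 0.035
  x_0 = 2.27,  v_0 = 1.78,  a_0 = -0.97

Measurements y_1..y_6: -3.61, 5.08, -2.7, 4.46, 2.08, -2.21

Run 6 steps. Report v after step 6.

step 1: x_pred=3.4133  r=-7.0233  x^+=1.2782  v^+=0.1287  a^+=-1.6836
step 2: x_pred=0.8051  r=4.2749  x^+=2.1047  v^+=-0.7537  a^+=-1.2493
step 3: x_pred=1.0488  r=-3.7488  x^+=-0.0908  v^+=-2.2422  a^+=-1.6302
step 4: x_pred=-2.5134  r=6.9734  x^+=-0.3935  v^+=-2.7551  a^+=-0.9216
step 5: x_pred=-2.9977  r=5.0777  x^+=-1.4541  v^+=-2.9083  a^+=-0.4057
step 6: x_pred=-4.0077  r=1.7977  x^+=-3.4612  v^+=-3.0284  a^+=-0.2230

v_post = -3.0284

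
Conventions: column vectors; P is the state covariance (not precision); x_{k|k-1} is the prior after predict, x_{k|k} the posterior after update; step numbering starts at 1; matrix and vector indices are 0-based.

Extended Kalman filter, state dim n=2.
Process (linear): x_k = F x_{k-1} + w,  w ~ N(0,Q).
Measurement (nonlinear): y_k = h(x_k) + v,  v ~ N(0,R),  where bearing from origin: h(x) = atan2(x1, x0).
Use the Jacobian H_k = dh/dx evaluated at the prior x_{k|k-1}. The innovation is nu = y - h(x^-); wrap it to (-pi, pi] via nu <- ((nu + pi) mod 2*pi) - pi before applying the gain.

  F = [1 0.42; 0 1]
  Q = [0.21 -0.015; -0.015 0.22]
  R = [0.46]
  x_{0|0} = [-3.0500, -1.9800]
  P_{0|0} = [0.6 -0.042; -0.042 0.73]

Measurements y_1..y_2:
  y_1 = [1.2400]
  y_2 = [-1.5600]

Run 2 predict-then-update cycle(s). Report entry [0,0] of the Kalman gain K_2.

step 1: x^-=[-3.8816, -1.9800]  P^-=[0.9035 0.2496; 0.2496 0.9500]  H_jac=[0.1043 -0.2044]  S=[0.4989]  K=[0.0866; -0.3371]  nu=[-2.3733]  x^+=[-4.0871, -1.1799]  P^+=[0.8998 0.2642; 0.2642 0.8933]
step 2: x^-=[-4.5826, -1.1799]  P^-=[1.4892 0.6243; 0.6243 1.1133]  H_jac=[0.0527 -0.2046]  S=[0.4973]  K=[-0.0991; -0.3920]  nu=[1.3296]  x^+=[-4.7144, -1.7011]  P^+=[1.4843 0.6050; 0.6050 1.0369]

K[0,0] = -0.0991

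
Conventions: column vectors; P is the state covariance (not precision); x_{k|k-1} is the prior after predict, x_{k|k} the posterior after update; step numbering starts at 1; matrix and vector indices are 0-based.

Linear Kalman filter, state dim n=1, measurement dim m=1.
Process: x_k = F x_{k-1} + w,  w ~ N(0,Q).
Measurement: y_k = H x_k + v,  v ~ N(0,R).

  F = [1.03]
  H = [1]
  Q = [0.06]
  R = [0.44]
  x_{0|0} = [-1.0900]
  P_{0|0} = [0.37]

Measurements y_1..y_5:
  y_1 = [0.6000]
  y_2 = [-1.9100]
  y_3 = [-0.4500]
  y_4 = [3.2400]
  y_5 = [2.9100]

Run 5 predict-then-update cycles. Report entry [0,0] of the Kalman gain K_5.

step 1: x^-=[-1.1227]  P^-=[0.4525]  S=[0.8925]  K=[0.5070]  nu=[1.7227]  x^+=[-0.2493]  P^+=[0.2231]
step 2: x^-=[-0.2567]  P^-=[0.2967]  S=[0.7367]  K=[0.4027]  nu=[-1.6533]  x^+=[-0.9225]  P^+=[0.1772]
step 3: x^-=[-0.9502]  P^-=[0.2480]  S=[0.6880]  K=[0.3605]  nu=[0.5002]  x^+=[-0.7699]  P^+=[0.1586]
step 4: x^-=[-0.7930]  P^-=[0.2283]  S=[0.6683]  K=[0.3416]  nu=[4.0330]  x^+=[0.5846]  P^+=[0.1503]
step 5: x^-=[0.6021]  P^-=[0.2194]  S=[0.6594]  K=[0.3328]  nu=[2.3079]  x^+=[1.3701]  P^+=[0.1464]

K[0,0] = 0.3328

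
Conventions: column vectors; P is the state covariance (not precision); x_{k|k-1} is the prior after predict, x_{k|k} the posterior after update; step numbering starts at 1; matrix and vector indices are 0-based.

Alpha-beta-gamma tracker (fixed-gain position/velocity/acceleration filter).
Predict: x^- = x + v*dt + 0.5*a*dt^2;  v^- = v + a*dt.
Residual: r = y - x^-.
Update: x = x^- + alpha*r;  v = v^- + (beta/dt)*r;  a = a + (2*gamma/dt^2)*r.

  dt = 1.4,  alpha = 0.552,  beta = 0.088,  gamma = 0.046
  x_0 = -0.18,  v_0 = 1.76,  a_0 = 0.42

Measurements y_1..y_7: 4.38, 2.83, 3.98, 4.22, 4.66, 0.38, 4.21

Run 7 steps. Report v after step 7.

step 1: x_pred=2.6956  r=1.6844  x^+=3.6254  v^+=2.4539  a^+=0.4991
step 2: x_pred=7.5499  r=-4.7199  x^+=4.9445  v^+=2.8559  a^+=0.2775
step 3: x_pred=9.2147  r=-5.2347  x^+=6.3252  v^+=2.9154  a^+=0.0318
step 4: x_pred=10.4378  r=-6.2178  x^+=7.0056  v^+=2.5691  a^+=-0.2601
step 5: x_pred=10.3474  r=-5.6874  x^+=7.2080  v^+=1.8475  a^+=-0.5270
step 6: x_pred=9.2780  r=-8.8980  x^+=4.3663  v^+=0.5504  a^+=-0.9447
step 7: x_pred=4.2110  r=-0.0010  x^+=4.2105  v^+=-0.7722  a^+=-0.9447

v_post = -0.7722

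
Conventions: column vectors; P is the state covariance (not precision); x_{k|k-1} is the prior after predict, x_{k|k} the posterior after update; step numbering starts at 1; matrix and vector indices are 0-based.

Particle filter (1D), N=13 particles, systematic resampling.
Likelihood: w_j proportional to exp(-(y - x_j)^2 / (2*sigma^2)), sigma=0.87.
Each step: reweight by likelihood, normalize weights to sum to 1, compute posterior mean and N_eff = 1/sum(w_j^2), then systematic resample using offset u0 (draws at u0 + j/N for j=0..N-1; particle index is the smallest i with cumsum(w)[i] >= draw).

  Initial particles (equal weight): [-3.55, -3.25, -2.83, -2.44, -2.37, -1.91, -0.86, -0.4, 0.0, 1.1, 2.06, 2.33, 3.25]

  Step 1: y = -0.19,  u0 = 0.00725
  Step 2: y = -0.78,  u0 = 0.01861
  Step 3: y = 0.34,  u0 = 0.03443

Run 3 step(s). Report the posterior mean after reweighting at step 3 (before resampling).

post_mean = -0.3295

step 1: w=[0.0002, 0.0006, 0.0030, 0.0107, 0.0131, 0.0428, 0.2247, 0.2936, 0.2952, 0.1007, 0.0107, 0.0046, 0.0001]  mean=-0.3170  Neff=4.2326  idx=[3, 6, 6, 6, 7, 7, 7, 7, 8, 8, 8, 8, 9]
step 2: w=[0.0169, 0.1042, 0.1042, 0.1042, 0.0951, 0.0951, 0.0951, 0.0951, 0.0700, 0.0700, 0.0700, 0.0700, 0.0101]  mean=-0.4511  Neff=11.2709  idx=[1, 1, 2, 3, 3, 4, 5, 6, 7, 8, 9, 10, 11]
step 3: w=[0.0459, 0.0459, 0.0459, 0.0459, 0.0459, 0.0827, 0.0827, 0.0827, 0.0827, 0.1100, 0.1100, 0.1100, 0.1100]  mean=-0.3295  Neff=11.5934  idx=[0, 2, 4, 5, 6, 7, 8, 9, 9, 10, 11, 11, 12]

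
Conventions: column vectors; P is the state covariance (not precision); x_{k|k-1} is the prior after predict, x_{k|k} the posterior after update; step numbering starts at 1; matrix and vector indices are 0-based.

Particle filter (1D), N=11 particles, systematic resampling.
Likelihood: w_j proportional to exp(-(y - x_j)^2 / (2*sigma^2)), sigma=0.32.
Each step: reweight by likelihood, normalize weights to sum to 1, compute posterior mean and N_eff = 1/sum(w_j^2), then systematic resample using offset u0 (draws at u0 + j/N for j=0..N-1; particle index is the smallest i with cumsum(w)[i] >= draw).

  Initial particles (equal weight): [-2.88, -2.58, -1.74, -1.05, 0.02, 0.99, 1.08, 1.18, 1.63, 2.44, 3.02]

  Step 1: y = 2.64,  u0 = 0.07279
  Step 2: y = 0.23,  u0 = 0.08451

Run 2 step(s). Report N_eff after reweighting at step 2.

N_eff = 7.0000

step 1: w=[0.0000, 0.0000, 0.0000, 0.0000, 0.0000, 0.0000, 0.0000, 0.0000, 0.0052, 0.6215, 0.3733]  mean=2.6523  Neff=1.9025  idx=[9, 9, 9, 9, 9, 9, 9, 10, 10, 10, 10]
step 2: w=[0.1429, 0.1429, 0.1429, 0.1429, 0.1429, 0.1429, 0.1429, 0.0000, 0.0000, 0.0000, 0.0000]  mean=2.4400  Neff=7.0000  idx=[0, 1, 1, 2, 3, 3, 4, 5, 5, 6, 6]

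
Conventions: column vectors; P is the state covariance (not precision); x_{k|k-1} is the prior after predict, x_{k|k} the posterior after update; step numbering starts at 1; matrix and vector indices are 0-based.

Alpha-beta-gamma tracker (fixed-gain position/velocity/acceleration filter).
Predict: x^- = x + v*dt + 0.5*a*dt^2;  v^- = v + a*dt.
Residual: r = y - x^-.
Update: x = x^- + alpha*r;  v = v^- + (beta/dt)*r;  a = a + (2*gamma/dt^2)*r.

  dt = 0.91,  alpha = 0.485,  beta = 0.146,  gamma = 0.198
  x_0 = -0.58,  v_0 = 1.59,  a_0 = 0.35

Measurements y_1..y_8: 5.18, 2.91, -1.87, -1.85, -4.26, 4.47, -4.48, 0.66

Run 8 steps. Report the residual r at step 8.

step 1: x_pred=1.0118  r=4.1682  x^+=3.0334  v^+=2.5772  a^+=2.3432
step 2: x_pred=6.3489  r=-3.4389  x^+=4.6810  v^+=4.1579  a^+=0.6987
step 3: x_pred=8.7540  r=-10.6240  x^+=3.6014  v^+=3.0892  a^+=-4.3817
step 4: x_pred=4.5983  r=-6.4483  x^+=1.4709  v^+=-1.9327  a^+=-7.4653
step 5: x_pred=-3.3789  r=-0.8811  x^+=-3.8062  v^+=-8.8675  a^+=-7.8866
step 6: x_pred=-15.1411  r=19.6111  x^+=-5.6297  v^+=-12.8979  a^+=1.4914
step 7: x_pred=-16.7493  r=12.2693  x^+=-10.7987  v^+=-9.5722  a^+=7.3586
step 8: x_pred=-16.4626  r=17.1226  x^+=-8.1581  v^+=-0.1287  a^+=15.5467

resid = 17.1226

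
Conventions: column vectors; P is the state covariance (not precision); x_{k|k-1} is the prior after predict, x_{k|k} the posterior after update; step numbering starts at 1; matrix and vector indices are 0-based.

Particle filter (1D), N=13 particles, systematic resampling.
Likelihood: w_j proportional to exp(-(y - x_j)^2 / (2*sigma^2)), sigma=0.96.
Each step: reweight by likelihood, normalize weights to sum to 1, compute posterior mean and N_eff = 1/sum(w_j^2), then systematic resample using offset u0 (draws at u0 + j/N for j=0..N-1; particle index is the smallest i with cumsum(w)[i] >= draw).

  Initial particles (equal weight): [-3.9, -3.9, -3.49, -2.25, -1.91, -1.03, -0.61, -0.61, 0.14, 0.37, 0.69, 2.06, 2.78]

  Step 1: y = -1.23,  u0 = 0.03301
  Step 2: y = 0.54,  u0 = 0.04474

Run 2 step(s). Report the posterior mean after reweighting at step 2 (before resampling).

post_mean = -0.3628

step 1: w=[0.0044, 0.0044, 0.0130, 0.1184, 0.1620, 0.2038, 0.1690, 0.1690, 0.0752, 0.0519, 0.0282, 0.0006, 0.0000]  mean=-1.0210  Neff=6.7427  idx=[3, 3, 4, 4, 5, 5, 5, 6, 6, 7, 7, 8, 9]
step 2: w=[0.0031, 0.0031, 0.0081, 0.0081, 0.0553, 0.0553, 0.0553, 0.1028, 0.1028, 0.1028, 0.1028, 0.1931, 0.2074]  mean=-0.3628  Neff=7.5817  idx=[4, 5, 7, 7, 8, 9, 10, 10, 11, 11, 12, 12, 12]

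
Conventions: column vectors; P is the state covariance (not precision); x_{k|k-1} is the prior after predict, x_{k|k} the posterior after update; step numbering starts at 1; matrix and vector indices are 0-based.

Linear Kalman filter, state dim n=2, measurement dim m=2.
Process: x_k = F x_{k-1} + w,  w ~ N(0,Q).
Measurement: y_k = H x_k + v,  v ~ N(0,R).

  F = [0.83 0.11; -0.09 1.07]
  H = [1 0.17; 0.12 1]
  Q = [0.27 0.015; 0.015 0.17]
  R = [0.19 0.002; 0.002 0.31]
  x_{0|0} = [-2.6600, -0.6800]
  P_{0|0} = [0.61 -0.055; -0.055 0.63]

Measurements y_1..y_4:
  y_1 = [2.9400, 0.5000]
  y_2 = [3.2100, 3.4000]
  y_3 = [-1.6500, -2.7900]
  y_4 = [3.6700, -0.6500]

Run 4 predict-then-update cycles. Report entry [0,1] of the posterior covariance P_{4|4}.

step 1: x^-=[-2.2826, -0.4882]  P^-=[0.6878 -0.0047; -0.0047 0.9068]  S=[0.9024 0.2339; 0.2339 1.2256]  K=[0.7836 -0.0860; -0.0274 0.7447]  nu=[5.3056, 1.2621]  x^+=[1.7663, 0.3063]  P^+=[0.1562 -0.0438; -0.0438 0.2361]
step 2: x^-=[1.4997, 0.1688]  P^-=[0.3724 -0.0074; -0.0074 0.4500]  S=[0.5729 0.1156; 0.1156 0.7636]  K=[0.6581 -0.0508; 0.0020 0.5878]  nu=[1.6816, 3.0513]  x^+=[2.4513, 1.9657]  P^+=[0.1300 -0.0300; -0.0300 0.1858]
step 3: x^-=[2.2508, 1.8827]  P^-=[0.3564 0.0008; 0.0008 0.3896]  S=[0.5579 0.1118; 0.1118 0.7049]  K=[0.6472 -0.0409; 0.0096 0.5513]  nu=[-4.2209, -4.9428]  x^+=[-0.2789, -0.8829]  P^+=[0.1274 -0.0267; -0.0267 0.1741]
step 4: x^-=[-0.3286, -0.9197]  P^-=[0.3550 0.0026; 0.0026 0.3755]  S=[0.5567 0.1111; 0.1111 0.6912]  K=[0.6461 -0.0385; 0.0112 0.5419]  nu=[4.1549, 0.3091]  x^+=[2.3441, -0.7058]  P^+=[0.1271 -0.0259; -0.0259 0.1711]

P_post[0,1] = -0.0259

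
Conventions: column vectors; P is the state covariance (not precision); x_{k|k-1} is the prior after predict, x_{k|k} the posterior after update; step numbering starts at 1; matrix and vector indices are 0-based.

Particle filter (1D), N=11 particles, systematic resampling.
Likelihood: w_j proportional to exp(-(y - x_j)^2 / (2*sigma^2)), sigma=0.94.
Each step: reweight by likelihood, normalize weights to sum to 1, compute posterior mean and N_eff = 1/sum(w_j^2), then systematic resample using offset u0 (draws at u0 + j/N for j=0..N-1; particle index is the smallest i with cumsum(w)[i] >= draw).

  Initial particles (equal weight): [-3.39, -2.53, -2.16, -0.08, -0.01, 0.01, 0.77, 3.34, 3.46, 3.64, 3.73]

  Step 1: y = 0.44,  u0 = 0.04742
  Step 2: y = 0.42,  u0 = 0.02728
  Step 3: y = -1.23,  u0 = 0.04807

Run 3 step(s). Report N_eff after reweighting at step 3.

step 1: w=[0.0001, 0.0019, 0.0060, 0.2358, 0.2450, 0.2475, 0.2584, 0.0024, 0.0016, 0.0008, 0.0006]  mean=0.1808  Neff=4.1034  idx=[3, 3, 3, 4, 4, 5, 5, 5, 6, 6, 6]
step 2: w=[0.0874, 0.0874, 0.0874, 0.0907, 0.0907, 0.0915, 0.0915, 0.0915, 0.0939, 0.0939, 0.0939]  mean=0.1970  Neff=10.9920  idx=[0, 1, 2, 3, 4, 5, 6, 7, 8, 9, 10]
step 3: w=[0.1229, 0.1229, 0.1229, 0.1119, 0.1119, 0.1088, 0.1088, 0.1088, 0.0270, 0.0270, 0.0270]  mean=0.0339  Neff=9.2531  idx=[0, 1, 1, 2, 3, 4, 5, 5, 6, 7, 9]

N_eff = 9.2531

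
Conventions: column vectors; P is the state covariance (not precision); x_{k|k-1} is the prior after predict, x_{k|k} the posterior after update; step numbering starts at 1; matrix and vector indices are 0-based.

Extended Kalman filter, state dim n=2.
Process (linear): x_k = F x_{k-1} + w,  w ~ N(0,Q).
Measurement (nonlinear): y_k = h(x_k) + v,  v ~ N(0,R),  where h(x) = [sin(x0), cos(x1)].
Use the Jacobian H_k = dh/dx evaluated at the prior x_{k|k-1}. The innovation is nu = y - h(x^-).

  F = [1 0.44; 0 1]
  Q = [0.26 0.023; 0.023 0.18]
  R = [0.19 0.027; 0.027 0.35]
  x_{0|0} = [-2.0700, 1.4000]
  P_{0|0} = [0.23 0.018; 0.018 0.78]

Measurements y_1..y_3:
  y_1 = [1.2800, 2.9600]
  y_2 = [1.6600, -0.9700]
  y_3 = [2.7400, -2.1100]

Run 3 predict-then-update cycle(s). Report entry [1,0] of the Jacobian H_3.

H_jac[1,0] = 0.0000

step 1: x^-=[-1.4540, 1.4000]  P^-=[0.6568 0.3842; 0.3842 0.9600]  H_jac=[0.1165 0.0000; 0.0000 -0.9854]  S=[0.1989 -0.0171; -0.0171 1.2823]  K=[0.3598 -0.2905; 0.1618 -0.7356]  nu=[2.2732, 2.7900]  x^+=[-1.4465, -0.2847]  P^+=[0.5193 0.0933; 0.0933 0.2568]
step 2: x^-=[-1.5718, -0.2847]  P^-=[0.9112 0.2293; 0.2293 0.4368]  H_jac=[-0.0010 0.0000; 0.0000 0.2809]  S=[0.1900 0.0269; 0.0269 0.3845]  K=[-0.0288 0.1695; -0.0469 0.3224]  nu=[2.6600, -1.9297]  x^+=[-1.9754, -1.0316]  P^+=[0.9002 0.2085; 0.2085 0.3973]
step 3: x^-=[-2.4293, -1.0316]  P^-=[1.4206 0.4063; 0.4063 0.5773]  H_jac=[-0.7569 0.0000; 0.0000 0.8581]  S=[1.0039 -0.2369; -0.2369 0.7751]  K=[-1.0400 0.1320; -0.1676 0.5879]  nu=[3.3935, -2.6234]  x^+=[-6.3048, -3.1427]  P^+=[0.2564 0.0211; 0.0211 0.2345]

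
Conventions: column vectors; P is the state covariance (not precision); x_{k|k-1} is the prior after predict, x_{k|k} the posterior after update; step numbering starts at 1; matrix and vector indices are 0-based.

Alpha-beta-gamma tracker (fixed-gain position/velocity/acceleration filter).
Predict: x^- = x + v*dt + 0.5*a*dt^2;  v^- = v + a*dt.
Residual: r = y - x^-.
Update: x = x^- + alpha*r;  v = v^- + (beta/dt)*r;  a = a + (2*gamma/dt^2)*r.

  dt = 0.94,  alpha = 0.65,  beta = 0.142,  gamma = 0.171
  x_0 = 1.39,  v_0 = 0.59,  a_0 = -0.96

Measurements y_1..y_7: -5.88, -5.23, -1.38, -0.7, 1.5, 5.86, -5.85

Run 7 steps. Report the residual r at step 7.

step 1: x_pred=1.5205  r=-7.4005  x^+=-3.2898  v^+=-1.4303  a^+=-3.8244
step 2: x_pred=-6.3240  r=1.0940  x^+=-5.6129  v^+=-4.8600  a^+=-3.4010
step 3: x_pred=-11.6838  r=10.3038  x^+=-4.9863  v^+=-6.5004  a^+=0.5872
step 4: x_pred=-10.8373  r=10.1373  x^+=-4.2480  v^+=-4.4170  a^+=4.5108
step 5: x_pred=-6.4072  r=7.9072  x^+=-1.2675  v^+=1.0176  a^+=7.5713
step 6: x_pred=3.0341  r=2.8259  x^+=4.8709  v^+=8.5616  a^+=8.6651
step 7: x_pred=16.7470  r=-22.5970  x^+=2.0590  v^+=13.2932  a^+=-0.0811

resid = -22.5970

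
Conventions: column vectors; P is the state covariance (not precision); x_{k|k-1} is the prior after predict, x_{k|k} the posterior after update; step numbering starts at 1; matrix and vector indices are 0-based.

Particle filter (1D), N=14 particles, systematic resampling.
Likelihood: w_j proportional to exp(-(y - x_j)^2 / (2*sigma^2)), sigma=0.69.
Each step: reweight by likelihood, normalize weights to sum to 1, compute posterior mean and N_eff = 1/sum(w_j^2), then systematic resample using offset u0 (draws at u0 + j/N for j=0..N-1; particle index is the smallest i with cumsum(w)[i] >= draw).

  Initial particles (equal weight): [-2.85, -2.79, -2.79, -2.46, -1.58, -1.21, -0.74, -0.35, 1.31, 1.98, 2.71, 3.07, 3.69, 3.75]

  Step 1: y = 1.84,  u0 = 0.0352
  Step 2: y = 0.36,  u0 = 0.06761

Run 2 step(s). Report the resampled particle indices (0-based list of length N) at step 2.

step 1: w=[0.0000, 0.0000, 0.0000, 0.0000, 0.0000, 0.0000, 0.0004, 0.0027, 0.3056, 0.4020, 0.1854, 0.0838, 0.0113, 0.0089]  mean=2.0296  Neff=3.3715  idx=[8, 8, 8, 8, 9, 9, 9, 9, 9, 9, 10, 10, 10, 11]
step 2: w=[0.1997, 0.1997, 0.1997, 0.1997, 0.0327, 0.0327, 0.0327, 0.0327, 0.0327, 0.0327, 0.0016, 0.0016, 0.0016, 0.0002]  mean=1.4485  Neff=6.0272  idx=[0, 0, 1, 1, 1, 2, 2, 2, 3, 3, 3, 5, 7, 10]

resampled_idx = [0, 0, 1, 1, 1, 2, 2, 2, 3, 3, 3, 5, 7, 10]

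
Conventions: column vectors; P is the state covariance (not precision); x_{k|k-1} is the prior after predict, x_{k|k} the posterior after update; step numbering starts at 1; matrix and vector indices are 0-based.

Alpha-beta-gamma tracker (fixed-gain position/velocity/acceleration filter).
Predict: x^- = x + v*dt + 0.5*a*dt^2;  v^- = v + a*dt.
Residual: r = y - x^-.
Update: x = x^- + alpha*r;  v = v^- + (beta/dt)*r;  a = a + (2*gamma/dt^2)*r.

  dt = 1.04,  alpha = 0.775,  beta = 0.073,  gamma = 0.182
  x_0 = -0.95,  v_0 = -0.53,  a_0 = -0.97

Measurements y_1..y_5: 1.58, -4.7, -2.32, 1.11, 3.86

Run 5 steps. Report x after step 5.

step 1: x_pred=-2.0258  r=3.6058  x^+=0.7687  v^+=-1.2857  a^+=0.2435
step 2: x_pred=-0.4368  r=-4.2632  x^+=-3.7408  v^+=-1.3317  a^+=-1.1913
step 3: x_pred=-5.7700  r=3.4500  x^+=-3.0963  v^+=-2.3285  a^+=-0.0302
step 4: x_pred=-5.5342  r=6.6442  x^+=-0.3849  v^+=-1.8935  a^+=2.2058
step 5: x_pred=-1.1613  r=5.0213  x^+=2.7302  v^+=0.7530  a^+=3.8957

x_post = 2.7302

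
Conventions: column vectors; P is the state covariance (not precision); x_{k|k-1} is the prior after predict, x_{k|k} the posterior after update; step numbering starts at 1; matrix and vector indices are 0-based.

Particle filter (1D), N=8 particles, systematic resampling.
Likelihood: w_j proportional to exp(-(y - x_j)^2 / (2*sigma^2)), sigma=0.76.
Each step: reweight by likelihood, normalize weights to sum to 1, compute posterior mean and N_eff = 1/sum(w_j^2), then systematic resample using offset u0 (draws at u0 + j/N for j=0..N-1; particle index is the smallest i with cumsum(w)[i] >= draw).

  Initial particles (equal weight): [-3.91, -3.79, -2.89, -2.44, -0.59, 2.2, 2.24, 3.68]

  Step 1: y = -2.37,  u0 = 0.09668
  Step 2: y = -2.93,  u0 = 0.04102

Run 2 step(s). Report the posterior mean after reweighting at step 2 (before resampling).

step 1: w=[0.0596, 0.0810, 0.3673, 0.4622, 0.0299, 0.0000, 0.0000, 0.0000]  mean=-2.7470  Neff=2.7812  idx=[1, 2, 2, 2, 3, 3, 3, 4]
step 2: w=[0.0883, 0.1673, 0.1673, 0.1673, 0.1361, 0.1361, 0.1361, 0.0015]  mean=-2.7824  Neff=6.7868  idx=[0, 1, 2, 2, 3, 4, 5, 6]

post_mean = -2.7824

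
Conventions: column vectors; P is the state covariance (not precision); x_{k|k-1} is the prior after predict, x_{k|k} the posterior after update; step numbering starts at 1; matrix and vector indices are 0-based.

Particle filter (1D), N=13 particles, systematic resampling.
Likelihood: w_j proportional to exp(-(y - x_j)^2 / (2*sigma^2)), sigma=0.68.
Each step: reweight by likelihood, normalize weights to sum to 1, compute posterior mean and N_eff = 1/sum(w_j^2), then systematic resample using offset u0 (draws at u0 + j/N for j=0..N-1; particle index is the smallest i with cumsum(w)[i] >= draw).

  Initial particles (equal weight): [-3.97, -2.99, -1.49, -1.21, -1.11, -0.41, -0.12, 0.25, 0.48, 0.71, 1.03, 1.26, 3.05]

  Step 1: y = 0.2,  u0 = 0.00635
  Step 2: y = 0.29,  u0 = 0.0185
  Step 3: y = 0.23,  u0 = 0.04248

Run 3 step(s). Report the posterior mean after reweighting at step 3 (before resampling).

step 1: w=[0.0000, 0.0000, 0.0086, 0.0219, 0.0294, 0.1256, 0.1681, 0.1873, 0.1725, 0.1418, 0.0892, 0.0557, 0.0000]  mean=0.2489  Neff=7.0700  idx=[2, 5, 5, 6, 6, 7, 7, 8, 8, 8, 9, 9, 10]
step 2: w=[0.0033, 0.0591, 0.0591, 0.0837, 0.0837, 0.1002, 0.1002, 0.0965, 0.0965, 0.0965, 0.0829, 0.0829, 0.0555]  mean=0.2906  Neff=11.6496  idx=[1, 2, 3, 4, 5, 6, 6, 7, 8, 9, 10, 11, 11]
step 3: w=[0.0575, 0.0575, 0.0784, 0.0784, 0.0894, 0.0894, 0.0894, 0.0836, 0.0836, 0.0836, 0.0697, 0.0697, 0.0697]  mean=0.2701  Neff=12.7479  idx=[0, 2, 3, 4, 4, 5, 6, 7, 8, 9, 10, 11, 12]

post_mean = 0.2701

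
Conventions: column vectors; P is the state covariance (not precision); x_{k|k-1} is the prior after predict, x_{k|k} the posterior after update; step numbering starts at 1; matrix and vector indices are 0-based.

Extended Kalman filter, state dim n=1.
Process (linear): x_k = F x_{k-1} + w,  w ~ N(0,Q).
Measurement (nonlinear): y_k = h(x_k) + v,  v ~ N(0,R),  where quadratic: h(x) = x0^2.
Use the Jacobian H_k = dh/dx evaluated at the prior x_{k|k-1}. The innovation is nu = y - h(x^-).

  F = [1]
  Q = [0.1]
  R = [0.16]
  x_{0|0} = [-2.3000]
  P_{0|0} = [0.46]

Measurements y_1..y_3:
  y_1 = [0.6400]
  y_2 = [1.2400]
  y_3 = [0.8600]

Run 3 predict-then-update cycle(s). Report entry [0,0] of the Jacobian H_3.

H_jac[0,0] = -2.3176

step 1: x^-=[-2.3000]  P^-=[0.5600]  H_jac=[-4.6000]  S=[12.0096]  K=[-0.2145]  nu=[-4.6500]  x^+=[-1.3026]  P^+=[0.0075]
step 2: x^-=[-1.3026]  P^-=[0.1075]  H_jac=[-2.6052]  S=[0.8893]  K=[-0.3148]  nu=[-0.4568]  x^+=[-1.1588]  P^+=[0.0193]
step 3: x^-=[-1.1588]  P^-=[0.1193]  H_jac=[-2.3176]  S=[0.8010]  K=[-0.3453]  nu=[-0.4828]  x^+=[-0.9921]  P^+=[0.0238]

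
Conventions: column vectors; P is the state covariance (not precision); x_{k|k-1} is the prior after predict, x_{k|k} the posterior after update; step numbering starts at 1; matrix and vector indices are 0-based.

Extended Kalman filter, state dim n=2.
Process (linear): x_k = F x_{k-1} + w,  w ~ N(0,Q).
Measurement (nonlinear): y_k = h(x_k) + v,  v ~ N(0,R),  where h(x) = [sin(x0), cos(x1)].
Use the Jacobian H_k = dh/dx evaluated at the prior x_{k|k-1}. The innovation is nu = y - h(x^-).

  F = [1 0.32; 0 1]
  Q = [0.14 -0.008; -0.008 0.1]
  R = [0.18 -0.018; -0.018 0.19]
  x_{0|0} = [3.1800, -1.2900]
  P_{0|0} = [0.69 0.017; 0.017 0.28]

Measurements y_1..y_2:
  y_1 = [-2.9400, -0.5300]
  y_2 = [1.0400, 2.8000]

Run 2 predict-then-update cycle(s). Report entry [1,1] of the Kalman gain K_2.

step 1: x^-=[2.7672, -1.2900]  P^-=[0.8696 0.0986; 0.0986 0.3800]  H_jac=[-0.9307 0.0000; 0.0000 0.9608]  S=[0.9333 -0.1062; -0.1062 0.5408]  K=[-0.8666 0.0050; -0.0220 0.6708]  nu=[-3.3057, -0.8071]  x^+=[5.6279, -1.7586]  P^+=[0.1677 0.0172; 0.0172 0.1331]
step 2: x^-=[5.0652, -1.7586]  P^-=[0.3324 0.0518; 0.0518 0.2331]  H_jac=[0.3455 0.0000; 0.0000 0.9824]  S=[0.2197 -0.0004; -0.0004 0.4149]  K=[0.5230 0.1232; 0.0825 0.5519]  nu=[1.9784, 2.9867]  x^+=[6.4678, 0.0530]  P^+=[0.2660 0.0142; 0.0142 0.1052]

K[1,1] = 0.5519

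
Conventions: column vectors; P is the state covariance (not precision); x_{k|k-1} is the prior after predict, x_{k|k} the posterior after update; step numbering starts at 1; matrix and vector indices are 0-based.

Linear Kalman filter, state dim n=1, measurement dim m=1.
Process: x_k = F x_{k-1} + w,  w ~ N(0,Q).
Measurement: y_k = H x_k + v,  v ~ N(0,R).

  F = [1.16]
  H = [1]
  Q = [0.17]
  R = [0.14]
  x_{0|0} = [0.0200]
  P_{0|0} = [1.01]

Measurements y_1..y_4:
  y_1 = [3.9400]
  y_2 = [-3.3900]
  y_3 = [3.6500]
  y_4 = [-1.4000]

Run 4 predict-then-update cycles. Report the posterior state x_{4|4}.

x_post = [-0.1904]

step 1: x^-=[0.0232]  P^-=[1.5291]  S=[1.6691]  K=[0.9161]  nu=[3.9168]  x^+=[3.6115]  P^+=[0.1283]
step 2: x^-=[4.1893]  P^-=[0.3426]  S=[0.4826]  K=[0.7099]  nu=[-7.5793]  x^+=[-1.1912]  P^+=[0.0994]
step 3: x^-=[-1.3818]  P^-=[0.3037]  S=[0.4437]  K=[0.6845]  nu=[5.0318]  x^+=[2.0624]  P^+=[0.0958]
step 4: x^-=[2.3924]  P^-=[0.2989]  S=[0.4389]  K=[0.6811]  nu=[-3.7924]  x^+=[-0.1904]  P^+=[0.0953]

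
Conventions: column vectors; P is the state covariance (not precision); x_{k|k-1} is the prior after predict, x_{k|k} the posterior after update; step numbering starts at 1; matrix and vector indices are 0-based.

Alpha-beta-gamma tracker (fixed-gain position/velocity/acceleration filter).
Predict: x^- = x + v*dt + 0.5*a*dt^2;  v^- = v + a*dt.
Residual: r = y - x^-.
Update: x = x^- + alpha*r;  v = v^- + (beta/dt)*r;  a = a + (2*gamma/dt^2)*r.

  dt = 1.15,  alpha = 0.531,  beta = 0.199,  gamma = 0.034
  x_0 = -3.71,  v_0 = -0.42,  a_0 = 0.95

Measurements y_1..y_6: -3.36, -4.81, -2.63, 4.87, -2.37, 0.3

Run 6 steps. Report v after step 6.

step 1: x_pred=-3.5648  r=0.2048  x^+=-3.4561  v^+=0.7079  a^+=0.9605
step 2: x_pred=-2.0068  r=-2.8032  x^+=-3.4953  v^+=1.3275  a^+=0.8164
step 3: x_pred=-1.4289  r=-1.2011  x^+=-2.0667  v^+=2.0585  a^+=0.7546
step 4: x_pred=0.7996  r=4.0704  x^+=2.9610  v^+=3.6307  a^+=0.9639
step 5: x_pred=7.7736  r=-10.1436  x^+=2.3874  v^+=2.9839  a^+=0.4424
step 6: x_pred=6.1114  r=-5.8114  x^+=3.0255  v^+=2.4870  a^+=0.1436

v_post = 2.4870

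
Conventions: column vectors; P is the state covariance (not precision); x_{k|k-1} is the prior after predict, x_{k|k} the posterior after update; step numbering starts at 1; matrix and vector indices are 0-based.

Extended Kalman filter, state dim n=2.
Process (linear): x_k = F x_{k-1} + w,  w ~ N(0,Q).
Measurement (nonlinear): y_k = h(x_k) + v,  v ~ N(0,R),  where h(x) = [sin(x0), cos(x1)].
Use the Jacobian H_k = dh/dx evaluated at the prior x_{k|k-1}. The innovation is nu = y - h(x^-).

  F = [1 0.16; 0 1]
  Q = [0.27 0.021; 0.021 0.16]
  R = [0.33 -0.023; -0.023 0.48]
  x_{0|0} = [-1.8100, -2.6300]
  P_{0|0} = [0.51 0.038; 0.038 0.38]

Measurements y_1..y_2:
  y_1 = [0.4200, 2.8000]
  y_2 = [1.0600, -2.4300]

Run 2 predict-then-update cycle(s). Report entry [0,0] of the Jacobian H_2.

H_jac[0,0] = -0.9907

step 1: x^-=[-2.2308, -2.6300]  P^-=[0.8019 0.1198; 0.1198 0.5400]  H_jac=[-0.6131 0.0000; 0.0000 0.4896]  S=[0.6314 -0.0590; -0.0590 0.6094]  K=[-0.7766 0.0211; -0.0765 0.4264]  nu=[1.2100, 3.6720]  x^+=[-3.0931, -1.1569]  P^+=[0.4188 0.0572; 0.0572 0.4217]
step 2: x^-=[-3.2782, -1.1569]  P^-=[0.7179 0.1456; 0.1456 0.5817]  H_jac=[-0.9907 0.0000; 0.0000 0.9155]  S=[1.0346 -0.1551; -0.1551 0.9676]  K=[-0.6832 0.0283; -0.0584 0.5410]  nu=[0.9239, -2.8322]  x^+=[-3.9895, -2.7431]  P^+=[0.2282 0.0320; 0.0320 0.2851]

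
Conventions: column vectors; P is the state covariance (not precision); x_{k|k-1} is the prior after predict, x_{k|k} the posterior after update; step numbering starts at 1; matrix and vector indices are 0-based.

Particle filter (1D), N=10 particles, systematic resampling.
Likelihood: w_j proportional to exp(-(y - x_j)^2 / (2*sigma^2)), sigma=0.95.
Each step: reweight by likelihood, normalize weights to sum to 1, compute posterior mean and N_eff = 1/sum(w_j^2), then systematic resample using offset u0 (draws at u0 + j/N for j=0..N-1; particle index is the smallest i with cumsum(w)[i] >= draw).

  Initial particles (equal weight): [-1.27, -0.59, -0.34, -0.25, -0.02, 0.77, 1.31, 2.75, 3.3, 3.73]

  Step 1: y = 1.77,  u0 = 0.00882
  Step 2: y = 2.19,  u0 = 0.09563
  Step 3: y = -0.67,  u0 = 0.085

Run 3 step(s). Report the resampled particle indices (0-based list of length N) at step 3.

step 1: w=[0.0021, 0.0160, 0.0297, 0.0365, 0.0594, 0.2013, 0.3116, 0.2058, 0.0958, 0.0417]  mean=1.5683  Neff=5.0784  idx=[1, 4, 5, 5, 6, 6, 6, 7, 7, 8]
step 2: w=[0.0028, 0.0137, 0.0671, 0.0671, 0.1336, 0.1336, 0.1336, 0.1724, 0.1724, 0.1037]  mean=1.9167  Neff=7.5226  idx=[3, 4, 5, 5, 6, 7, 7, 8, 8, 9]
step 3: w=[0.4069, 0.1463, 0.1463, 0.1463, 0.1463, 0.0020, 0.0020, 0.0020, 0.0020, 0.0002]  mean=1.1020  Neff=3.9819  idx=[0, 0, 0, 0, 1, 2, 2, 3, 4, 4]

resampled_idx = [0, 0, 0, 0, 1, 2, 2, 3, 4, 4]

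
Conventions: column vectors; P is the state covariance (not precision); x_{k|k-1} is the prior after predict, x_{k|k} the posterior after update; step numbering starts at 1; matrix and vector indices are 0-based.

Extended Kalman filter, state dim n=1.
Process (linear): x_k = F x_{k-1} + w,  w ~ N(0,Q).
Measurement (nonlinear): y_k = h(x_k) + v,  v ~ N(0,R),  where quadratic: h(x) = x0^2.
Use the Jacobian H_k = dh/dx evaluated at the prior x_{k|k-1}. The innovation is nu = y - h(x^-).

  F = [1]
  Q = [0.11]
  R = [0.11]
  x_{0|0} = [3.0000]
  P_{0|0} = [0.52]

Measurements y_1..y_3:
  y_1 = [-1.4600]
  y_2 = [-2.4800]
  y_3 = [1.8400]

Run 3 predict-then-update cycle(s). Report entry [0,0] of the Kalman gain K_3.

step 1: x^-=[3.0000]  P^-=[0.6300]  H_jac=[6.0000]  S=[22.7900]  K=[0.1659]  nu=[-10.4600]  x^+=[1.2651]  P^+=[0.0030]
step 2: x^-=[1.2651]  P^-=[0.1130]  H_jac=[2.5302]  S=[0.8337]  K=[0.3431]  nu=[-4.0804]  x^+=[-0.1348]  P^+=[0.0149]
step 3: x^-=[-0.1348]  P^-=[0.1249]  H_jac=[-0.2697]  S=[0.1191]  K=[-0.2829]  nu=[1.8218]  x^+=[-0.6502]  P^+=[0.1154]

K[0,0] = -0.2829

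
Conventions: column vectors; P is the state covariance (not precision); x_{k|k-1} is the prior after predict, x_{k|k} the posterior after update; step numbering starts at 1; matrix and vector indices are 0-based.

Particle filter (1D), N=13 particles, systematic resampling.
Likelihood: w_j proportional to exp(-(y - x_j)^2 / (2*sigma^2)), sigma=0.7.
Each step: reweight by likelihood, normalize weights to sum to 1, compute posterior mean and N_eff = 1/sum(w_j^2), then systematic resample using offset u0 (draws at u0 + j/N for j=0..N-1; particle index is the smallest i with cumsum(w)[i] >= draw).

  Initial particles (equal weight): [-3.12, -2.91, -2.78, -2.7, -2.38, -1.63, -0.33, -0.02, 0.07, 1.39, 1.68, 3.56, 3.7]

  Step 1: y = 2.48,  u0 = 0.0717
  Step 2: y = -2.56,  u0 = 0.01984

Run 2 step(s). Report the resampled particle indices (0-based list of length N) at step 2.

resampled_idx = [0, 0, 0, 0, 0, 1, 1, 1, 1, 1, 1, 4, 6]

step 1: w=[0.0000, 0.0000, 0.0000, 0.0000, 0.0000, 0.0000, 0.0002, 0.0013, 0.0020, 0.2211, 0.3867, 0.2260, 0.1627]  mean=2.3637  Neff=3.6233  idx=[9, 9, 10, 10, 10, 10, 10, 10, 11, 11, 12, 12, 12]
step 2: w=[0.3950, 0.3950, 0.0350, 0.0350, 0.0350, 0.0350, 0.0350, 0.0350, 0.0000, 0.0000, 0.0000, 0.0000, 0.0000]  mean=1.4509  Neff=3.1308  idx=[0, 0, 0, 0, 0, 1, 1, 1, 1, 1, 1, 4, 6]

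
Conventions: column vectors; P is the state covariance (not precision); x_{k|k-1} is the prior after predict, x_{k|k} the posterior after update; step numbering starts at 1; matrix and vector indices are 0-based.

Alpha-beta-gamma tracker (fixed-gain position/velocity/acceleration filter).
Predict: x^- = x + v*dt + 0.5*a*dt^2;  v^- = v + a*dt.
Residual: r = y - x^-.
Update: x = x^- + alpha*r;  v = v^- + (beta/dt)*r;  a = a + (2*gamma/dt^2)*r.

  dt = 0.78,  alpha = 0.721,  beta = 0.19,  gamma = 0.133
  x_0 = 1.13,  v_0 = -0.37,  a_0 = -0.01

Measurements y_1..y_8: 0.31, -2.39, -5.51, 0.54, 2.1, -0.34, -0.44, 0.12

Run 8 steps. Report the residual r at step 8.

step 1: x_pred=0.8384  r=-0.5284  x^+=0.4574  v^+=-0.5065  a^+=-0.2410
step 2: x_pred=-0.0110  r=-2.3790  x^+=-1.7263  v^+=-1.2740  a^+=-1.2811
step 3: x_pred=-3.1097  r=-2.4003  x^+=-4.8403  v^+=-2.8580  a^+=-2.3306
step 4: x_pred=-7.7785  r=8.3185  x^+=-1.7809  v^+=-2.6495  a^+=1.3064
step 5: x_pred=-3.4501  r=5.5501  x^+=0.5515  v^+=-0.2786  a^+=3.7329
step 6: x_pred=1.4698  r=-1.8098  x^+=0.1649  v^+=2.1922  a^+=2.9417
step 7: x_pred=2.7697  r=-3.2097  x^+=0.4555  v^+=3.7049  a^+=1.5384
step 8: x_pred=3.8133  r=-3.6933  x^+=1.1504  v^+=4.0052  a^+=-0.0764

resid = -3.6933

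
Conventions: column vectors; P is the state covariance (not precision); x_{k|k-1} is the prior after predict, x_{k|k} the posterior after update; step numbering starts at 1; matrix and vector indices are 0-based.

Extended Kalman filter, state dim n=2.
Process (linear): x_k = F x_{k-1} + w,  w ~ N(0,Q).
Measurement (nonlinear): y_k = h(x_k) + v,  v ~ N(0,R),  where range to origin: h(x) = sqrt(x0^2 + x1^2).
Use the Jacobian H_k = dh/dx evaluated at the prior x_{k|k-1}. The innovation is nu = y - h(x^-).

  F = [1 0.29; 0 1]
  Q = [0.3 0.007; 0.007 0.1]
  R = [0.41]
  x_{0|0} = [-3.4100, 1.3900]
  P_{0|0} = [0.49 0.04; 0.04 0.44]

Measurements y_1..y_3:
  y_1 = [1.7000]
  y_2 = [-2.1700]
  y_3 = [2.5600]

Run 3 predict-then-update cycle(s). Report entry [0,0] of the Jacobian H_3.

step 1: x^-=[-3.0069, 1.3900]  P^-=[0.8502 0.1746; 0.1746 0.5400]  H_jac=[-0.9077 0.4196]  S=[1.0726]  K=[-0.6512; 0.0635]  nu=[-1.6126]  x^+=[-1.9567, 1.2876]  P^+=[0.3954 0.2189; 0.2189 0.5357]
step 2: x^-=[-1.5833, 1.2876]  P^-=[0.8674 0.3813; 0.3813 0.6357]  H_jac=[-0.7758 0.6309]  S=[0.8119]  K=[-0.5326; 0.1296]  nu=[-4.2108]  x^+=[0.6593, 0.7417]  P^+=[0.6371 0.4373; 0.4373 0.6220]
step 3: x^-=[0.8744, 0.7417]  P^-=[1.2431 0.6247; 0.6247 0.7220]  H_jac=[0.7626 0.6469]  S=[2.0514]  K=[0.6591; 0.4599]  nu=[1.4134]  x^+=[1.8059, 1.3918]  P^+=[0.3519 0.0029; 0.0029 0.2881]

H_jac[0,0] = 0.7626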